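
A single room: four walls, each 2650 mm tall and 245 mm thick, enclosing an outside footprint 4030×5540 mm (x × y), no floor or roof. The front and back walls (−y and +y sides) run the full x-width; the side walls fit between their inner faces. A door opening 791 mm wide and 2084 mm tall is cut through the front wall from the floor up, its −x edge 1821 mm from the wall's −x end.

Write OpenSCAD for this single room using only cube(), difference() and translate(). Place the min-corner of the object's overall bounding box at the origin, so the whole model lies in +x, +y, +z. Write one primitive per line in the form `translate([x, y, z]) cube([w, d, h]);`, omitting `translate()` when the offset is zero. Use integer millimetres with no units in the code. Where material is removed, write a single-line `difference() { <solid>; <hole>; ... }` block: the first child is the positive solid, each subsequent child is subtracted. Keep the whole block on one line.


difference() { cube([4030, 245, 2650]); translate([1821, 0, 0]) cube([791, 245, 2084]); }
translate([0, 5295, 0]) cube([4030, 245, 2650]);
translate([0, 245, 0]) cube([245, 5050, 2650]);
translate([3785, 245, 0]) cube([245, 5050, 2650]);


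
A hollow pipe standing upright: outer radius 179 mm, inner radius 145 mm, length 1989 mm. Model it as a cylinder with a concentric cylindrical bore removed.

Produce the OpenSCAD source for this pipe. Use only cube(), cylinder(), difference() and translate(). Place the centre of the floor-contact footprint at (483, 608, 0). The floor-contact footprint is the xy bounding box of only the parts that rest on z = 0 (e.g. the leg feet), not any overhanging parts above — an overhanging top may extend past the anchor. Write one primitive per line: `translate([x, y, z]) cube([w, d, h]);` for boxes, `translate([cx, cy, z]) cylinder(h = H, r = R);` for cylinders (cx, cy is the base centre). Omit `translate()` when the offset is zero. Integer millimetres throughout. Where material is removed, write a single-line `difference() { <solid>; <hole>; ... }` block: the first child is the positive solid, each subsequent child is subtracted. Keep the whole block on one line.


difference() { translate([483, 608, 0]) cylinder(h = 1989, r = 179); translate([483, 608, 0]) cylinder(h = 1989, r = 145); }


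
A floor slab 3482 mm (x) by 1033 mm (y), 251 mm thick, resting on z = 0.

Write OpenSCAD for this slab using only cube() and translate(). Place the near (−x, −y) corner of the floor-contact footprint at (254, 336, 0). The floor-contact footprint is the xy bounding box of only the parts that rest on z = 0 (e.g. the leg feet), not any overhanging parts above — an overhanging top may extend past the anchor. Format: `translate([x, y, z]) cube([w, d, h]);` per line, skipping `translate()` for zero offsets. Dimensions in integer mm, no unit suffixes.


translate([254, 336, 0]) cube([3482, 1033, 251]);


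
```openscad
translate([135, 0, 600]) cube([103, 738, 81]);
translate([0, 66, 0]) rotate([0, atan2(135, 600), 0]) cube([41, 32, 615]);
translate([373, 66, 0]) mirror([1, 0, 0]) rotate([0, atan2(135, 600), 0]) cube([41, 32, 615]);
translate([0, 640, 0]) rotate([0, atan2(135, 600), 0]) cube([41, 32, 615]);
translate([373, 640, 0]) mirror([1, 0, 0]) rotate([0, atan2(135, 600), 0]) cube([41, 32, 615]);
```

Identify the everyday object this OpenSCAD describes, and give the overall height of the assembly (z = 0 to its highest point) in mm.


A sawhorse. The overall height is 681 mm.

A beam across two mirrored pairs of raked legs — a sawhorse. The beam's underside is at z = 600 (matching the legs' vertical rise in atan2(135, 600)) and the beam is 81 mm tall, so its top is at 600 + 81 = 681 mm. The raked legs top out at the beam's underside, so that is the highest point.


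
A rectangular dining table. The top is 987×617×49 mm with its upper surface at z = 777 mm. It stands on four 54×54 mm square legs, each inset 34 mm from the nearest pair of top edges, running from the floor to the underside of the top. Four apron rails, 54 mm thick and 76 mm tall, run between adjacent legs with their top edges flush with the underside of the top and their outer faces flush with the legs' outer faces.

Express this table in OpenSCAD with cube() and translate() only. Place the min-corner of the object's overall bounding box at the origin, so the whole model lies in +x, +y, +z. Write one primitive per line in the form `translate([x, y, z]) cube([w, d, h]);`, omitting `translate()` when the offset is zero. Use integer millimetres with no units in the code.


translate([0, 0, 728]) cube([987, 617, 49]);
translate([34, 34, 0]) cube([54, 54, 728]);
translate([899, 34, 0]) cube([54, 54, 728]);
translate([34, 529, 0]) cube([54, 54, 728]);
translate([899, 529, 0]) cube([54, 54, 728]);
translate([88, 34, 652]) cube([811, 54, 76]);
translate([88, 529, 652]) cube([811, 54, 76]);
translate([34, 88, 652]) cube([54, 441, 76]);
translate([899, 88, 652]) cube([54, 441, 76]);


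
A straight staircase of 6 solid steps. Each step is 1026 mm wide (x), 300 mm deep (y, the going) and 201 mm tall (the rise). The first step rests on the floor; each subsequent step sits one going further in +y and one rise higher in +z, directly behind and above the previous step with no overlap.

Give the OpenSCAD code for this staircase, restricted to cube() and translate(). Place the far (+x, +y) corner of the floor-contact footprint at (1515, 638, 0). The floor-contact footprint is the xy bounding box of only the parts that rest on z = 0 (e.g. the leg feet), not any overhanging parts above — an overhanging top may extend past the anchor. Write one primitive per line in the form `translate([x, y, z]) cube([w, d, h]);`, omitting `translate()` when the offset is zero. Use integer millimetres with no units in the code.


translate([489, 338, 0]) cube([1026, 300, 201]);
translate([489, 638, 201]) cube([1026, 300, 201]);
translate([489, 938, 402]) cube([1026, 300, 201]);
translate([489, 1238, 603]) cube([1026, 300, 201]);
translate([489, 1538, 804]) cube([1026, 300, 201]);
translate([489, 1838, 1005]) cube([1026, 300, 201]);


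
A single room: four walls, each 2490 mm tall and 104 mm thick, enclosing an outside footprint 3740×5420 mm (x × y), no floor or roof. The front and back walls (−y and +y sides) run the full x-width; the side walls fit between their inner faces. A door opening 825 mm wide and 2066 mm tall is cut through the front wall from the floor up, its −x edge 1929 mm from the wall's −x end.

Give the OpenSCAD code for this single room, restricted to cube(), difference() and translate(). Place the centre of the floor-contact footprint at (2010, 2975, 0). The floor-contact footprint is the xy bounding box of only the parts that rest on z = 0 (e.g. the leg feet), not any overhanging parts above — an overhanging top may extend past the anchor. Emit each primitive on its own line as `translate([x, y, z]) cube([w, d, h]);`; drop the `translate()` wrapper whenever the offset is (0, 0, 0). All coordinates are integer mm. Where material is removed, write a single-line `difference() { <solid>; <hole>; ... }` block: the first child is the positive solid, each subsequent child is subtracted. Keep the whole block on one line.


difference() { translate([140, 265, 0]) cube([3740, 104, 2490]); translate([2069, 265, 0]) cube([825, 104, 2066]); }
translate([140, 5581, 0]) cube([3740, 104, 2490]);
translate([140, 369, 0]) cube([104, 5212, 2490]);
translate([3776, 369, 0]) cube([104, 5212, 2490]);


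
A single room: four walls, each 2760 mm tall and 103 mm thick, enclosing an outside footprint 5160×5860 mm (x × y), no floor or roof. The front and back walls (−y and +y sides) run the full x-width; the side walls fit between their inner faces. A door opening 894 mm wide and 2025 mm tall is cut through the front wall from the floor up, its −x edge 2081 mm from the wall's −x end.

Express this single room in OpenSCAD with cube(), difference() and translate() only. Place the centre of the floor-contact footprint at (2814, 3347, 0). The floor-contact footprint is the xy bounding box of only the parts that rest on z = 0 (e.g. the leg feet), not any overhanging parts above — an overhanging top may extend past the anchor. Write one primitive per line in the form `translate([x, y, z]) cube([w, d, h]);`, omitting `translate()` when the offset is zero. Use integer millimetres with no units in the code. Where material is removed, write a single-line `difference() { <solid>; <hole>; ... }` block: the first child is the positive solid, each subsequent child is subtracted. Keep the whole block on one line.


difference() { translate([234, 417, 0]) cube([5160, 103, 2760]); translate([2315, 417, 0]) cube([894, 103, 2025]); }
translate([234, 6174, 0]) cube([5160, 103, 2760]);
translate([234, 520, 0]) cube([103, 5654, 2760]);
translate([5291, 520, 0]) cube([103, 5654, 2760]);


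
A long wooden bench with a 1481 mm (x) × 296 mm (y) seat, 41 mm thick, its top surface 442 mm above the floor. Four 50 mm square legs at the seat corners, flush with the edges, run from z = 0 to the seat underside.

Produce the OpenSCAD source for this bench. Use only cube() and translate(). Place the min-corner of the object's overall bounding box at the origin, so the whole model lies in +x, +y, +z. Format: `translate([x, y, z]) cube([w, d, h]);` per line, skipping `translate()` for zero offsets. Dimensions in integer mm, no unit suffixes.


// leg_h = 442 − 41 = 401
translate([0, 0, 401]) cube([1481, 296, 41]);
cube([50, 50, 401]);
translate([0, 246, 0]) cube([50, 50, 401]);
translate([1431, 0, 0]) cube([50, 50, 401]);
translate([1431, 246, 0]) cube([50, 50, 401]);


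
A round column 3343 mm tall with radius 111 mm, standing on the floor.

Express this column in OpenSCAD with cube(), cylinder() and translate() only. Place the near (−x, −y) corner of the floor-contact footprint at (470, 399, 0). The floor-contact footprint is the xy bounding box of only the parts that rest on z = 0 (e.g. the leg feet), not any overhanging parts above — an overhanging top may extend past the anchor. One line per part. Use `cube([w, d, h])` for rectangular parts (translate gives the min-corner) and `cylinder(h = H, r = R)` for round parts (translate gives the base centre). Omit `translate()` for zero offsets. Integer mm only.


translate([581, 510, 0]) cylinder(h = 3343, r = 111);


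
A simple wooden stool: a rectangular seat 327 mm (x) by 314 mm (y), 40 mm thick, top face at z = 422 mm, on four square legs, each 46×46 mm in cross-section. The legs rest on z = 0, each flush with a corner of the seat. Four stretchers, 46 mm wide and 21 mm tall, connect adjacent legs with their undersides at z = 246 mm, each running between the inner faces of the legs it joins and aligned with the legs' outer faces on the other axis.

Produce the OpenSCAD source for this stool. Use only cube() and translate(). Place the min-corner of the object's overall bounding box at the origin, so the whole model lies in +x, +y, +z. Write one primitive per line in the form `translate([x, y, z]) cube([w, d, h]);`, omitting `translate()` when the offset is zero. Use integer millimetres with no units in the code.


translate([0, 0, 382]) cube([327, 314, 40]);
cube([46, 46, 382]);
translate([281, 0, 0]) cube([46, 46, 382]);
translate([0, 268, 0]) cube([46, 46, 382]);
translate([281, 268, 0]) cube([46, 46, 382]);
translate([46, 0, 246]) cube([235, 46, 21]);
translate([46, 268, 246]) cube([235, 46, 21]);
translate([0, 46, 246]) cube([46, 222, 21]);
translate([281, 46, 246]) cube([46, 222, 21]);


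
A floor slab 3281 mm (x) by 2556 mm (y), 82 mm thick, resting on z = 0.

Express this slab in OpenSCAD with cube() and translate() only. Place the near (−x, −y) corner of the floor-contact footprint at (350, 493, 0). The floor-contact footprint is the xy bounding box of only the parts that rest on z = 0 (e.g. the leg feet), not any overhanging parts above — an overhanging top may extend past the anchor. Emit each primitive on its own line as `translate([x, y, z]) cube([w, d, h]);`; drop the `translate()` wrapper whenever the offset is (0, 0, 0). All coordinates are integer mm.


translate([350, 493, 0]) cube([3281, 2556, 82]);


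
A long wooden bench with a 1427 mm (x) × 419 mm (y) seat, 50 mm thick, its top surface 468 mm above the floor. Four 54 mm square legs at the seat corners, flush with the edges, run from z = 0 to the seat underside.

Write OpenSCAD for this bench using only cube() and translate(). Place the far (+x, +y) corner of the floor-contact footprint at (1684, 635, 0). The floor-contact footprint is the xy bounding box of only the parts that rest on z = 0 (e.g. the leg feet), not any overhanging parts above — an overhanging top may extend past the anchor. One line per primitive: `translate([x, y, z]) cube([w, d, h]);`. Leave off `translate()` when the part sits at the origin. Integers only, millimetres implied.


translate([257, 216, 418]) cube([1427, 419, 50]);
translate([257, 216, 0]) cube([54, 54, 418]);
translate([257, 581, 0]) cube([54, 54, 418]);
translate([1630, 216, 0]) cube([54, 54, 418]);
translate([1630, 581, 0]) cube([54, 54, 418]);


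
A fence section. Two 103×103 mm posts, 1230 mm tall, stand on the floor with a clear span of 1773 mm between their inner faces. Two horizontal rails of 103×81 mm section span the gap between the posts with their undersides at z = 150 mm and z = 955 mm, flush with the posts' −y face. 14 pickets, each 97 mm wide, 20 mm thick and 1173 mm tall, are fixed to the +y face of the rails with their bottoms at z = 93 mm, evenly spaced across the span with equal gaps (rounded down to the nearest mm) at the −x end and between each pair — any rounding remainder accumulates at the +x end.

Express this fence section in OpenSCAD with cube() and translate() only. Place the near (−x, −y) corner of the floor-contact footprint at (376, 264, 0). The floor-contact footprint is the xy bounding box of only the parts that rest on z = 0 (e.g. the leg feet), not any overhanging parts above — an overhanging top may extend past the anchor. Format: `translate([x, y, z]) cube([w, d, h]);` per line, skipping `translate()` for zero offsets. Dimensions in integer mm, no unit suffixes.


translate([376, 264, 0]) cube([103, 103, 1230]);
translate([2252, 264, 0]) cube([103, 103, 1230]);
translate([479, 264, 150]) cube([1773, 103, 81]);
translate([479, 264, 955]) cube([1773, 103, 81]);
translate([506, 367, 93]) cube([97, 20, 1173]);
translate([630, 367, 93]) cube([97, 20, 1173]);
translate([754, 367, 93]) cube([97, 20, 1173]);
translate([878, 367, 93]) cube([97, 20, 1173]);
translate([1002, 367, 93]) cube([97, 20, 1173]);
translate([1126, 367, 93]) cube([97, 20, 1173]);
translate([1250, 367, 93]) cube([97, 20, 1173]);
translate([1374, 367, 93]) cube([97, 20, 1173]);
translate([1498, 367, 93]) cube([97, 20, 1173]);
translate([1622, 367, 93]) cube([97, 20, 1173]);
translate([1746, 367, 93]) cube([97, 20, 1173]);
translate([1870, 367, 93]) cube([97, 20, 1173]);
translate([1994, 367, 93]) cube([97, 20, 1173]);
translate([2118, 367, 93]) cube([97, 20, 1173]);


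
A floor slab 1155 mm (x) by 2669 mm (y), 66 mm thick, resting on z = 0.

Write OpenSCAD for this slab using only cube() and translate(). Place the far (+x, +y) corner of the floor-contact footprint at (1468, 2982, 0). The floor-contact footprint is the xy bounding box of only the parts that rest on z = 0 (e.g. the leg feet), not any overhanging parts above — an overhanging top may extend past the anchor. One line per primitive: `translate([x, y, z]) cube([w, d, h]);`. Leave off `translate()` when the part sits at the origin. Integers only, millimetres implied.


translate([313, 313, 0]) cube([1155, 2669, 66]);


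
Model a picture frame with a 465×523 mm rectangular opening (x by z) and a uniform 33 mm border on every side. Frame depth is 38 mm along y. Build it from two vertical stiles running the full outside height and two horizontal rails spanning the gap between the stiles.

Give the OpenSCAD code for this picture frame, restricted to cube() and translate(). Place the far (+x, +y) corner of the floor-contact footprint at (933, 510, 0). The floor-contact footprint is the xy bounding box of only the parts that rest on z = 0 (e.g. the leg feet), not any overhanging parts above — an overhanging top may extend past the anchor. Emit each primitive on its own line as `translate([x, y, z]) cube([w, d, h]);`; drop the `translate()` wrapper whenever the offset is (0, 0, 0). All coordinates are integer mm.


translate([402, 472, 0]) cube([33, 38, 589]);
translate([900, 472, 0]) cube([33, 38, 589]);
translate([435, 472, 0]) cube([465, 38, 33]);
translate([435, 472, 556]) cube([465, 38, 33]);


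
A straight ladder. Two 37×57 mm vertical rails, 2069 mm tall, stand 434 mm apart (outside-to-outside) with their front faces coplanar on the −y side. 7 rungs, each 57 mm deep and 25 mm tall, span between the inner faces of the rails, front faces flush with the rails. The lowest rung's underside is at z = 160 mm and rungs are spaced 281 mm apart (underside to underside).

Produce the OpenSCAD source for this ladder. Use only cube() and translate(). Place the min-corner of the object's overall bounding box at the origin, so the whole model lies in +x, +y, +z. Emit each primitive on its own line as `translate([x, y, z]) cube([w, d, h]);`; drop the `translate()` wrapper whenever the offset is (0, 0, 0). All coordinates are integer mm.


// rung span = 434 - 2*37 = 360
// rung[k] z = 160 + k*281
cube([37, 57, 2069]);
translate([397, 0, 0]) cube([37, 57, 2069]);
translate([37, 0, 160]) cube([360, 57, 25]);
translate([37, 0, 441]) cube([360, 57, 25]);
translate([37, 0, 722]) cube([360, 57, 25]);
translate([37, 0, 1003]) cube([360, 57, 25]);
translate([37, 0, 1284]) cube([360, 57, 25]);
translate([37, 0, 1565]) cube([360, 57, 25]);
translate([37, 0, 1846]) cube([360, 57, 25]);


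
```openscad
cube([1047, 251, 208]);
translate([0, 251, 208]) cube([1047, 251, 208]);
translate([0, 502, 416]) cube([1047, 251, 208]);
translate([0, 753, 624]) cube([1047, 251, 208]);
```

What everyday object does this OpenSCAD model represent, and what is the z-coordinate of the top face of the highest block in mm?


A staircase. The total rise is 832 mm.

4 identical blocks, each offset up and back from the previous — a staircase. Each step is 208 mm tall and there are 4 of them, so the total rise is 4 × 208 = 832 mm.


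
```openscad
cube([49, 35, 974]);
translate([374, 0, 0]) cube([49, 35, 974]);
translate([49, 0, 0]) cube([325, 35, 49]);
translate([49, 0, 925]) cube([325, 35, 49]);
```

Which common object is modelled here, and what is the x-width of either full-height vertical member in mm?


A picture frame. The border width is 49 mm.

Four thin pieces enclosing a rectangular opening — a picture frame. The two full-height stiles are 974 mm tall; the top rail sits at z = 925 and is 49 mm tall, so the border above the opening is 974 − 925 = 49 mm, matching the stile x-width.


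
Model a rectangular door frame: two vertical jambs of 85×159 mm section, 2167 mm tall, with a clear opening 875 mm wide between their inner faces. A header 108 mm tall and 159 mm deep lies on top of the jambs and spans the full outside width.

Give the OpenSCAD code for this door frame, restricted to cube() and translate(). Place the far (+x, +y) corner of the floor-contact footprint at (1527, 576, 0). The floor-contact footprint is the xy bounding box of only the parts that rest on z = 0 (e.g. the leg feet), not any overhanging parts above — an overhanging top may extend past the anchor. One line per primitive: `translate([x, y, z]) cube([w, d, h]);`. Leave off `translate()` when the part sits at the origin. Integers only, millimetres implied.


translate([482, 417, 0]) cube([85, 159, 2167]);
translate([1442, 417, 0]) cube([85, 159, 2167]);
translate([482, 417, 2167]) cube([1045, 159, 108]);


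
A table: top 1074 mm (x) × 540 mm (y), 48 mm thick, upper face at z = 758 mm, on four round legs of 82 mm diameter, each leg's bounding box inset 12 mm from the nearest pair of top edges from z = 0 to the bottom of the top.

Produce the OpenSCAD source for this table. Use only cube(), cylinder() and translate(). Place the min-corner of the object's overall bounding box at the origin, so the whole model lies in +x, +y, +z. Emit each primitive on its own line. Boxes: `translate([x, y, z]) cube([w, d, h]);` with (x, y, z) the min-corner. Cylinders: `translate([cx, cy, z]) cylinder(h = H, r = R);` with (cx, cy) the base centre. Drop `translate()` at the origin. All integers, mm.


translate([0, 0, 710]) cube([1074, 540, 48]);
translate([53, 53, 0]) cylinder(h = 710, r = 41);
translate([1021, 53, 0]) cylinder(h = 710, r = 41);
translate([53, 487, 0]) cylinder(h = 710, r = 41);
translate([1021, 487, 0]) cylinder(h = 710, r = 41);


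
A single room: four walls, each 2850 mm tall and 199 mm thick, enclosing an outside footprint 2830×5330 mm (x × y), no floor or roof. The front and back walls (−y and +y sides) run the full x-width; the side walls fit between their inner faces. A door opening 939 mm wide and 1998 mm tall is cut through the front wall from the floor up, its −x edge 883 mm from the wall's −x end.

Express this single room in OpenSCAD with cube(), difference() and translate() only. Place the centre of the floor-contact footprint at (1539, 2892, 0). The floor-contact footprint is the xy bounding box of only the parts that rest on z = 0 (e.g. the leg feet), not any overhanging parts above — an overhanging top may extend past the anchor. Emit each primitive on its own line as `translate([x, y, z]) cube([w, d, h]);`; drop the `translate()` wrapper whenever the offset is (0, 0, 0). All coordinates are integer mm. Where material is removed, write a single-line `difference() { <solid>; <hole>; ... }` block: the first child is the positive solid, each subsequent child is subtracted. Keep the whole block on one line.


difference() { translate([124, 227, 0]) cube([2830, 199, 2850]); translate([1007, 227, 0]) cube([939, 199, 1998]); }
translate([124, 5358, 0]) cube([2830, 199, 2850]);
translate([124, 426, 0]) cube([199, 4932, 2850]);
translate([2755, 426, 0]) cube([199, 4932, 2850]);


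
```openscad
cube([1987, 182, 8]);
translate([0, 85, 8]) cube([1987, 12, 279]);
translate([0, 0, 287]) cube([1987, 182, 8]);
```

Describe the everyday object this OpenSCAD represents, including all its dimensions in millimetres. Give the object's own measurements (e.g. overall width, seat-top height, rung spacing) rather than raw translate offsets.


An I-beam lying along x, 1987 mm long. Overall section height 295 mm. Two flanges 182 mm wide (y) and 8 mm thick, one on the floor and one at the top; a web 12 mm thick runs between them, centred on the flange width.


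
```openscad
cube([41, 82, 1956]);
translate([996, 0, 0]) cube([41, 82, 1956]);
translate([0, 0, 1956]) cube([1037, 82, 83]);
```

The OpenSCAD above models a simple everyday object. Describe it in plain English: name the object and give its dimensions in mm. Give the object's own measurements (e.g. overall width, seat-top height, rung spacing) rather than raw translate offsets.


A door frame. The clear opening is 955 mm wide and 1956 mm high. Two 41 mm wide jambs, 82 mm deep, stand either side of the opening from the floor to the top of the opening. A 83 mm thick head sits across the top of both jambs, spanning the full outside width of the frame.


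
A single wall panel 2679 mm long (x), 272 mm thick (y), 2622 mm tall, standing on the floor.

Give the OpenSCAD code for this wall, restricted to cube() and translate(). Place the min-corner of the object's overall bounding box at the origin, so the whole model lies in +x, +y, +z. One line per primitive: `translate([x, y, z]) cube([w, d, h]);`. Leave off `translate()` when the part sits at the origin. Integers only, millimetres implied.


cube([2679, 272, 2622]);


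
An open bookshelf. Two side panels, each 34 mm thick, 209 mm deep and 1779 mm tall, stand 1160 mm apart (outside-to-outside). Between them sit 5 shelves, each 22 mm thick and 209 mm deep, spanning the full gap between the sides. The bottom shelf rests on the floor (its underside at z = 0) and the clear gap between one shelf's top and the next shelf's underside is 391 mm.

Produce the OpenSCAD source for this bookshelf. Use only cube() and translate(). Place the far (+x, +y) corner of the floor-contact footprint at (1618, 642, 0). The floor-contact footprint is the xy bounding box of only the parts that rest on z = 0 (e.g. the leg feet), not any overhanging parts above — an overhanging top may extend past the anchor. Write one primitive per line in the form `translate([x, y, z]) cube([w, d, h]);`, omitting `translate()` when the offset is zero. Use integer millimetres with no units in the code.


translate([458, 433, 0]) cube([34, 209, 1779]);
translate([1584, 433, 0]) cube([34, 209, 1779]);
translate([492, 433, 0]) cube([1092, 209, 22]);
translate([492, 433, 413]) cube([1092, 209, 22]);
translate([492, 433, 826]) cube([1092, 209, 22]);
translate([492, 433, 1239]) cube([1092, 209, 22]);
translate([492, 433, 1652]) cube([1092, 209, 22]);


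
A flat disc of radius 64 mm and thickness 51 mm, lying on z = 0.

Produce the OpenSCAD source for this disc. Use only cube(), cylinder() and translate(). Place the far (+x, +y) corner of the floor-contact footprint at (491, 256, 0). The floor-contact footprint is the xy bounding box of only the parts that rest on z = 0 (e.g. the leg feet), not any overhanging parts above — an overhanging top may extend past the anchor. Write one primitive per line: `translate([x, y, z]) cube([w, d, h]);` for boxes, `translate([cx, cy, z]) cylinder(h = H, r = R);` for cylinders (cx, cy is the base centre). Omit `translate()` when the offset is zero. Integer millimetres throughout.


translate([427, 192, 0]) cylinder(h = 51, r = 64);


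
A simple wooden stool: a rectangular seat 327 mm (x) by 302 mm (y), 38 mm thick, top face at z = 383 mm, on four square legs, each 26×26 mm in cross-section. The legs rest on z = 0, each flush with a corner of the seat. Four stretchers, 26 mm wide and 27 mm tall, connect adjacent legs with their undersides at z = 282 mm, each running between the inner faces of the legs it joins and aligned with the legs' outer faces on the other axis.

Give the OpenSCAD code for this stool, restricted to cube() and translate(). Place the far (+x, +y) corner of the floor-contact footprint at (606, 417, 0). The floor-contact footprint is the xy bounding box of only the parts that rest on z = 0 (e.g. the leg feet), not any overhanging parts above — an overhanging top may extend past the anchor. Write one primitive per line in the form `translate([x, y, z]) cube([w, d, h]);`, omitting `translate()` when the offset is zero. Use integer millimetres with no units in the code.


translate([279, 115, 345]) cube([327, 302, 38]);
translate([279, 115, 0]) cube([26, 26, 345]);
translate([580, 115, 0]) cube([26, 26, 345]);
translate([279, 391, 0]) cube([26, 26, 345]);
translate([580, 391, 0]) cube([26, 26, 345]);
translate([305, 115, 282]) cube([275, 26, 27]);
translate([305, 391, 282]) cube([275, 26, 27]);
translate([279, 141, 282]) cube([26, 250, 27]);
translate([580, 141, 282]) cube([26, 250, 27]);


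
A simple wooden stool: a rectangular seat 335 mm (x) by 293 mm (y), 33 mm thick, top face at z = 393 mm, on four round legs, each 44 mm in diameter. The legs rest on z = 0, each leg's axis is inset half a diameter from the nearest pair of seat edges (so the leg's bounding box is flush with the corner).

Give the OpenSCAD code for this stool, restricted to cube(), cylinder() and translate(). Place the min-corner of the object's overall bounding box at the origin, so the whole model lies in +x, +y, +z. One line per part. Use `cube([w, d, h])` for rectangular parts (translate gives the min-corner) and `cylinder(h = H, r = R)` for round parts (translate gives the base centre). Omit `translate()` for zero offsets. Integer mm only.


translate([0, 0, 360]) cube([335, 293, 33]);
translate([22, 22, 0]) cylinder(h = 360, r = 22);
translate([313, 22, 0]) cylinder(h = 360, r = 22);
translate([22, 271, 0]) cylinder(h = 360, r = 22);
translate([313, 271, 0]) cylinder(h = 360, r = 22);


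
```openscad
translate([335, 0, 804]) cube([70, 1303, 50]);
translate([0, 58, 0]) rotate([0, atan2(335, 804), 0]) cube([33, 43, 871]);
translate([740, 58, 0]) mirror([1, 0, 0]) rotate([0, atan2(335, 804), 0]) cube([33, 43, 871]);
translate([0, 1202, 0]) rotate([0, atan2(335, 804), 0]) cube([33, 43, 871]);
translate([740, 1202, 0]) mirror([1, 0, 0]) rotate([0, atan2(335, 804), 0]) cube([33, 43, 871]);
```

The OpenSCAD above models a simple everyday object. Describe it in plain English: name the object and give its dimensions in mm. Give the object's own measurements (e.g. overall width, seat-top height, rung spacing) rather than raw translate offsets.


A sawhorse. A 70×1303×50 mm beam (x, y, z) sits on two A-frame leg pairs. Each pair is two raked legs of 33×43 mm section (43 mm along y) splaying symmetrically in x. Each leg rises 804 mm vertically over 335 mm of horizontal reach and is 871 mm long along its own axis. Every leg's outer bottom edge rests on the floor and its outer top edge meets a bottom edge of the beam — the left legs (tilting toward +x) meet the beam's −x bottom edge, the right legs (their mirror images, tilting toward −x) meet its +x bottom edge — so the leg tops tuck under the beam, the beam's underside is 804 mm above the floor, and the feet are 740 mm apart outside-to-outside with the beam centred between them. The two leg pairs are set in 58 mm from either end of the beam.


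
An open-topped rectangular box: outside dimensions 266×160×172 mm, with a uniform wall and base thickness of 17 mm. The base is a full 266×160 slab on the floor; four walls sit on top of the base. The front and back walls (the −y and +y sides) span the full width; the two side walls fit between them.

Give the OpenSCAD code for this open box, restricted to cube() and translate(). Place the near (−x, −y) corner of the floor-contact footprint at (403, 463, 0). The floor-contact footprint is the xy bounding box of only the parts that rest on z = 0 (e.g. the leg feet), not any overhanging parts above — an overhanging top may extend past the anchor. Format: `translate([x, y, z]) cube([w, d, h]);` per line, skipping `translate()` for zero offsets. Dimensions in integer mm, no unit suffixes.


translate([403, 463, 0]) cube([266, 160, 17]);
translate([403, 463, 17]) cube([266, 17, 155]);
translate([403, 606, 17]) cube([266, 17, 155]);
translate([403, 480, 17]) cube([17, 126, 155]);
translate([652, 480, 17]) cube([17, 126, 155]);


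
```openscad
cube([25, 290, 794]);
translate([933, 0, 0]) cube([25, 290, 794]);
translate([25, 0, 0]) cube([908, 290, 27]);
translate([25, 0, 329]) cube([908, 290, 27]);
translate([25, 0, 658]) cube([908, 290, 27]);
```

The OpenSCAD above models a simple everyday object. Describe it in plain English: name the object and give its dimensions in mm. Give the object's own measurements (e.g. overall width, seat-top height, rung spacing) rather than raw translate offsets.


An open bookshelf. Two side panels, each 25 mm thick, 290 mm deep and 794 mm tall, stand 958 mm apart (outside-to-outside). Between them sit 3 shelves, each 27 mm thick and 290 mm deep, spanning the full gap between the sides. The bottom shelf rests on the floor (its underside at z = 0) and the clear gap between one shelf's top and the next shelf's underside is 302 mm.


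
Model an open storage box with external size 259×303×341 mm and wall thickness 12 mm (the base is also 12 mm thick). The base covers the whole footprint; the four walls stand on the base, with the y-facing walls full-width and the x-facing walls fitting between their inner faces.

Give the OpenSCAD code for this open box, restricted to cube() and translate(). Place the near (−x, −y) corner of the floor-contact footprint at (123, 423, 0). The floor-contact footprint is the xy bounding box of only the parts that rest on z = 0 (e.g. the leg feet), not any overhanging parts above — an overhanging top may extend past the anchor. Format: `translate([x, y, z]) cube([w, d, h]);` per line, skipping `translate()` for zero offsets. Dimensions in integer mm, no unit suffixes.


translate([123, 423, 0]) cube([259, 303, 12]);
translate([123, 423, 12]) cube([259, 12, 329]);
translate([123, 714, 12]) cube([259, 12, 329]);
translate([123, 435, 12]) cube([12, 279, 329]);
translate([370, 435, 12]) cube([12, 279, 329]);


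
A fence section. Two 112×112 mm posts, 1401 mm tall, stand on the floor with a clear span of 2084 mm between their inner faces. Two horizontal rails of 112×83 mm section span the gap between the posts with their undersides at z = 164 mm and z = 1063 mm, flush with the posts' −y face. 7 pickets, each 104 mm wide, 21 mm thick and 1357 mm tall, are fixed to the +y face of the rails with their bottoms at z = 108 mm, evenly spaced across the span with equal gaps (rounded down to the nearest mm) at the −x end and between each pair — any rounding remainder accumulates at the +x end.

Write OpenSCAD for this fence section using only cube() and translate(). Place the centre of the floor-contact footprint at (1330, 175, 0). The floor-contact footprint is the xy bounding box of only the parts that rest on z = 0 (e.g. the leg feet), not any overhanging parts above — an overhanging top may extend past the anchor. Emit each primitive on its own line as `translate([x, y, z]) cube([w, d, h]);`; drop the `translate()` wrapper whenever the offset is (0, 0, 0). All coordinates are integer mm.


translate([176, 119, 0]) cube([112, 112, 1401]);
translate([2372, 119, 0]) cube([112, 112, 1401]);
translate([288, 119, 164]) cube([2084, 112, 83]);
translate([288, 119, 1063]) cube([2084, 112, 83]);
translate([457, 231, 108]) cube([104, 21, 1357]);
translate([730, 231, 108]) cube([104, 21, 1357]);
translate([1003, 231, 108]) cube([104, 21, 1357]);
translate([1276, 231, 108]) cube([104, 21, 1357]);
translate([1549, 231, 108]) cube([104, 21, 1357]);
translate([1822, 231, 108]) cube([104, 21, 1357]);
translate([2095, 231, 108]) cube([104, 21, 1357]);


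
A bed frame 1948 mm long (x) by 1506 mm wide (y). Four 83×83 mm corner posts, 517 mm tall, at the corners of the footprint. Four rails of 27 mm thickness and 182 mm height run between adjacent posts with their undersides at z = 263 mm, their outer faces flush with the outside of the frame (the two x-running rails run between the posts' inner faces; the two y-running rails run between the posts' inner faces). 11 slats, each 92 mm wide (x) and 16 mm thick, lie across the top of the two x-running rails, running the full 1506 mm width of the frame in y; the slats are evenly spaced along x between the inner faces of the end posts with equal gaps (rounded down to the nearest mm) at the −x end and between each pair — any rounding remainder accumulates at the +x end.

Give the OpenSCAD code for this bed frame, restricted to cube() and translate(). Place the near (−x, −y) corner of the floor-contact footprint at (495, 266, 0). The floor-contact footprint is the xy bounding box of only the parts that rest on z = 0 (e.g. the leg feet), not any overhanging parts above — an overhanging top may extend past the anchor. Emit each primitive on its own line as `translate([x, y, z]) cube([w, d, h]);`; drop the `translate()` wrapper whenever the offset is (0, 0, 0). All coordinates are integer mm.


translate([495, 266, 0]) cube([83, 83, 517]);
translate([495, 1689, 0]) cube([83, 83, 517]);
translate([2360, 266, 0]) cube([83, 83, 517]);
translate([2360, 1689, 0]) cube([83, 83, 517]);
translate([578, 266, 263]) cube([1782, 27, 182]);
translate([578, 1745, 263]) cube([1782, 27, 182]);
translate([495, 349, 263]) cube([27, 1340, 182]);
translate([2416, 349, 263]) cube([27, 1340, 182]);
translate([642, 266, 445]) cube([92, 1506, 16]);
translate([798, 266, 445]) cube([92, 1506, 16]);
translate([954, 266, 445]) cube([92, 1506, 16]);
translate([1110, 266, 445]) cube([92, 1506, 16]);
translate([1266, 266, 445]) cube([92, 1506, 16]);
translate([1422, 266, 445]) cube([92, 1506, 16]);
translate([1578, 266, 445]) cube([92, 1506, 16]);
translate([1734, 266, 445]) cube([92, 1506, 16]);
translate([1890, 266, 445]) cube([92, 1506, 16]);
translate([2046, 266, 445]) cube([92, 1506, 16]);
translate([2202, 266, 445]) cube([92, 1506, 16]);


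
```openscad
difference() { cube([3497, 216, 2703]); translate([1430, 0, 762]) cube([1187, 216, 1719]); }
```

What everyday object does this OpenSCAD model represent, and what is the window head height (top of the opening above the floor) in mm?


A wall with a window opening. The window head height is 2481 mm.

A wall with a rectangular opening subtracted — a window. Sill at z = 762, opening 1719 mm tall, so the head is at 762 + 1719 = 2481 mm.


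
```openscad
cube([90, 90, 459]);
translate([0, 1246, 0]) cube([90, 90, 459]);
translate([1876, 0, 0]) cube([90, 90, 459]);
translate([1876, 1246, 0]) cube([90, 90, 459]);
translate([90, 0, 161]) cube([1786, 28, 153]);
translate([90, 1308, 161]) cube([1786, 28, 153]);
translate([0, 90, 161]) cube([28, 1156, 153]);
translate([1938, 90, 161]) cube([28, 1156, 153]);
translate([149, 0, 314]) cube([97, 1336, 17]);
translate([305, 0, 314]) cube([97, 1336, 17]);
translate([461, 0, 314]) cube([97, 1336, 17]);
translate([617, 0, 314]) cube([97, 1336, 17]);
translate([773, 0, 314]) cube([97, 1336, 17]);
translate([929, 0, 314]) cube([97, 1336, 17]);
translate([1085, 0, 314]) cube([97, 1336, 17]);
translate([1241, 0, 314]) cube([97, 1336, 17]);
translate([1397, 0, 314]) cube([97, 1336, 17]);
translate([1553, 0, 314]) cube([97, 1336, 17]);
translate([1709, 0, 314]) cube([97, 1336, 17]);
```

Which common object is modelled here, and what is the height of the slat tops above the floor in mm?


A bed frame. The slat-top height is 331 mm.

Four posts, four rails, and a row of slats — a bed frame. Slats sit on the rails at z = 161 + 153 = 314; with slat thickness 17, the top is 331 mm.


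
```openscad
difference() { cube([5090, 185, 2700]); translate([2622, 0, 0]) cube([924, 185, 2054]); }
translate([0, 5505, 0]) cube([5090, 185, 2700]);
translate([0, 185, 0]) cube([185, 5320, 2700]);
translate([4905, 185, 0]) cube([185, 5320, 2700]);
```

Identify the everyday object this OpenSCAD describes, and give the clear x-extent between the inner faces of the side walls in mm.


A single room. The interior width is 4720 mm.

Four walls enclosing a rectangle with a door in the front wall — a room. Outside width 5090 minus two 185 mm walls gives 4720 mm.


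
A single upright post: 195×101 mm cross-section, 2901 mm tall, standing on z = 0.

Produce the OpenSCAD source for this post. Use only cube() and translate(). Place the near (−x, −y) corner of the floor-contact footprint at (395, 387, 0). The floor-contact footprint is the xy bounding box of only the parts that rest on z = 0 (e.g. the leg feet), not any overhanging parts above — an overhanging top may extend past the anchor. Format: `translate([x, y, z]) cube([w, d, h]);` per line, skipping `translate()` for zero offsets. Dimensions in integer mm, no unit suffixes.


translate([395, 387, 0]) cube([195, 101, 2901]);


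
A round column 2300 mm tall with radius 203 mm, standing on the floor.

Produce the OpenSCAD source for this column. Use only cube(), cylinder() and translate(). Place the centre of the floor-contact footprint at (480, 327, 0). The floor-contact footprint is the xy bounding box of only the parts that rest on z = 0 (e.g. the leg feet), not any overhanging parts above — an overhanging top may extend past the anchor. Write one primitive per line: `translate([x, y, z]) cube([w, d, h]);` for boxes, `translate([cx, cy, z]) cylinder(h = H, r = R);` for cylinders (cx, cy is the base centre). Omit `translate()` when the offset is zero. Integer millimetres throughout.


translate([480, 327, 0]) cylinder(h = 2300, r = 203);


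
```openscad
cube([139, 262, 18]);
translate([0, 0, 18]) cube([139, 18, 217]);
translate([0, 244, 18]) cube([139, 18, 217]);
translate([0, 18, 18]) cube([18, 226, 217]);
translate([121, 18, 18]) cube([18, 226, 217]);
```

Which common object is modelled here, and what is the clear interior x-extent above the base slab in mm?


An open box. The internal width is 103 mm.

A 139×262 base slab with four walls standing on it — an open box. The base is 139 mm wide and the walls are 18 mm thick, so the internal width is 139 − 2 × 18 = 103 mm.
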